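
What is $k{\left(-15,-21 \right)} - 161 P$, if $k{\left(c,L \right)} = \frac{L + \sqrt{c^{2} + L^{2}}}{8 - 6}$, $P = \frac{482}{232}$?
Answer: $- \frac{40019}{116} + \frac{3 \sqrt{74}}{2} \approx -332.09$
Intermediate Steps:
$P = \frac{241}{116}$ ($P = 482 \cdot \frac{1}{232} = \frac{241}{116} \approx 2.0776$)
$k{\left(c,L \right)} = \frac{L}{2} + \frac{\sqrt{L^{2} + c^{2}}}{2}$ ($k{\left(c,L \right)} = \frac{L + \sqrt{L^{2} + c^{2}}}{2} = \left(L + \sqrt{L^{2} + c^{2}}\right) \frac{1}{2} = \frac{L}{2} + \frac{\sqrt{L^{2} + c^{2}}}{2}$)
$k{\left(-15,-21 \right)} - 161 P = \left(\frac{1}{2} \left(-21\right) + \frac{\sqrt{\left(-21\right)^{2} + \left(-15\right)^{2}}}{2}\right) - \frac{38801}{116} = \left(- \frac{21}{2} + \frac{\sqrt{441 + 225}}{2}\right) - \frac{38801}{116} = \left(- \frac{21}{2} + \frac{\sqrt{666}}{2}\right) - \frac{38801}{116} = \left(- \frac{21}{2} + \frac{3 \sqrt{74}}{2}\right) - \frac{38801}{116} = - \frac{40019}{116} + \frac{3 \sqrt{74}}{2}$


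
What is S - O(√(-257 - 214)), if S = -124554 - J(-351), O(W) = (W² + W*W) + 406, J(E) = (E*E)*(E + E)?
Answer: 86363084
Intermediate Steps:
J(E) = 2*E³ (J(E) = E²*(2*E) = 2*E³)
O(W) = 406 + 2*W² (O(W) = (W² + W²) + 406 = 2*W² + 406 = 406 + 2*W²)
S = 86362548 (S = -124554 - 2*(-351)³ = -124554 - 2*(-43243551) = -124554 - 1*(-86487102) = -124554 + 86487102 = 86362548)
S - O(√(-257 - 214)) = 86362548 - (406 + 2*(√(-257 - 214))²) = 86362548 - (406 + 2*(√(-471))²) = 86362548 - (406 + 2*(I*√471)²) = 86362548 - (406 + 2*(-471)) = 86362548 - (406 - 942) = 86362548 - 1*(-536) = 86362548 + 536 = 86363084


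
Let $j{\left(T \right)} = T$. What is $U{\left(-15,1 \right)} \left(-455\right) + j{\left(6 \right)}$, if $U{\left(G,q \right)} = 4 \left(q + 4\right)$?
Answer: $-9094$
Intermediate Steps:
$U{\left(G,q \right)} = 16 + 4 q$ ($U{\left(G,q \right)} = 4 \left(4 + q\right) = 16 + 4 q$)
$U{\left(-15,1 \right)} \left(-455\right) + j{\left(6 \right)} = \left(16 + 4 \cdot 1\right) \left(-455\right) + 6 = \left(16 + 4\right) \left(-455\right) + 6 = 20 \left(-455\right) + 6 = -9100 + 6 = -9094$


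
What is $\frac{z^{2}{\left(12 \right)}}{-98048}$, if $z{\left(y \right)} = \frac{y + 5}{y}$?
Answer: $- \frac{289}{14118912} \approx -2.0469 \cdot 10^{-5}$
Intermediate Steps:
$z{\left(y \right)} = \frac{5 + y}{y}$
$\frac{z^{2}{\left(12 \right)}}{-98048} = \frac{\left(\frac{5 + 12}{12}\right)^{2}}{-98048} = \left(\frac{1}{12} \cdot 17\right)^{2} \left(- \frac{1}{98048}\right) = \left(\frac{17}{12}\right)^{2} \left(- \frac{1}{98048}\right) = \frac{289}{144} \left(- \frac{1}{98048}\right) = - \frac{289}{14118912}$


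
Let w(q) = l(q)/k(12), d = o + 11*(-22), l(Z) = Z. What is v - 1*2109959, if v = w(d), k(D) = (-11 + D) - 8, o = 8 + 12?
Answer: -14769491/7 ≈ -2.1099e+6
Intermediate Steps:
o = 20
k(D) = -19 + D
d = -222 (d = 20 + 11*(-22) = 20 - 242 = -222)
w(q) = -q/7 (w(q) = q/(-19 + 12) = q/(-7) = q*(-1/7) = -q/7)
v = 222/7 (v = -1/7*(-222) = 222/7 ≈ 31.714)
v - 1*2109959 = 222/7 - 1*2109959 = 222/7 - 2109959 = -14769491/7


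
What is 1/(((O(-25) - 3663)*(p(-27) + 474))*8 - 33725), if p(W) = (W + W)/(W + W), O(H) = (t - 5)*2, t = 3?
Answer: -1/13968325 ≈ -7.1591e-8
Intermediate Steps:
O(H) = -4 (O(H) = (3 - 5)*2 = -2*2 = -4)
p(W) = 1 (p(W) = (2*W)/((2*W)) = (2*W)*(1/(2*W)) = 1)
1/(((O(-25) - 3663)*(p(-27) + 474))*8 - 33725) = 1/(((-4 - 3663)*(1 + 474))*8 - 33725) = 1/(-3667*475*8 - 33725) = 1/(-1741825*8 - 33725) = 1/(-13934600 - 33725) = 1/(-13968325) = -1/13968325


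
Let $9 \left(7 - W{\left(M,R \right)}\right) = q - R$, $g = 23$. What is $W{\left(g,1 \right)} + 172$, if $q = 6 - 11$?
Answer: $\frac{539}{3} \approx 179.67$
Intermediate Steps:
$q = -5$ ($q = 6 - 11 = -5$)
$W{\left(M,R \right)} = \frac{68}{9} + \frac{R}{9}$ ($W{\left(M,R \right)} = 7 - \frac{-5 - R}{9} = 7 + \left(\frac{5}{9} + \frac{R}{9}\right) = \frac{68}{9} + \frac{R}{9}$)
$W{\left(g,1 \right)} + 172 = \left(\frac{68}{9} + \frac{1}{9} \cdot 1\right) + 172 = \left(\frac{68}{9} + \frac{1}{9}\right) + 172 = \frac{23}{3} + 172 = \frac{539}{3}$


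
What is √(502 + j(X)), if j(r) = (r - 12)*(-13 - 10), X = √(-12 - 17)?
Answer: √(778 - 23*I*√29) ≈ 27.98 - 2.2133*I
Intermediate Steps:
X = I*√29 (X = √(-29) = I*√29 ≈ 5.3852*I)
j(r) = 276 - 23*r (j(r) = (-12 + r)*(-23) = 276 - 23*r)
√(502 + j(X)) = √(502 + (276 - 23*I*√29)) = √(778 - 23*I*√29)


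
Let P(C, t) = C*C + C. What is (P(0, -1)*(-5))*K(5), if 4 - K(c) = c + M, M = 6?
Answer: 0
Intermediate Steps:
P(C, t) = C + C² (P(C, t) = C² + C = C + C²)
K(c) = -2 - c (K(c) = 4 - (c + 6) = 4 - (6 + c) = 4 + (-6 - c) = -2 - c)
(P(0, -1)*(-5))*K(5) = ((0*(1 + 0))*(-5))*(-2 - 1*5) = ((0*1)*(-5))*(-2 - 5) = (0*(-5))*(-7) = 0*(-7) = 0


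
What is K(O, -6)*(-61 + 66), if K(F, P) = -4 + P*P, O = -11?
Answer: 160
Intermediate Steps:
K(F, P) = -4 + P**2
K(O, -6)*(-61 + 66) = (-4 + (-6)**2)*(-61 + 66) = (-4 + 36)*5 = 32*5 = 160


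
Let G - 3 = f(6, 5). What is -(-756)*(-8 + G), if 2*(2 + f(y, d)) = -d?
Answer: -7182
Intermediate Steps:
f(y, d) = -2 - d/2 (f(y, d) = -2 + (-d)/2 = -2 - d/2)
G = -3/2 (G = 3 + (-2 - 1/2*5) = 3 + (-2 - 5/2) = 3 - 9/2 = -3/2 ≈ -1.5000)
-(-756)*(-8 + G) = -(-756)*(-8 - 3/2) = -(-756)*(-19)/2 = -108*133/2 = -7182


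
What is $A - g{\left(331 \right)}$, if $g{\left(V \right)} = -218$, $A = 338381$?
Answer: $338599$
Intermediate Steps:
$A - g{\left(331 \right)} = 338381 - -218 = 338381 + 218 = 338599$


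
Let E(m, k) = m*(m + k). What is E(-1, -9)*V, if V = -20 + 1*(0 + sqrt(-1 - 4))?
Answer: -200 + 10*I*sqrt(5) ≈ -200.0 + 22.361*I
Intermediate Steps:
E(m, k) = m*(k + m)
V = -20 + I*sqrt(5) (V = -20 + 1*(0 + sqrt(-5)) = -20 + 1*(0 + I*sqrt(5)) = -20 + 1*(I*sqrt(5)) = -20 + I*sqrt(5) ≈ -20.0 + 2.2361*I)
E(-1, -9)*V = (-(-9 - 1))*(-20 + I*sqrt(5)) = (-1*(-10))*(-20 + I*sqrt(5)) = 10*(-20 + I*sqrt(5)) = -200 + 10*I*sqrt(5)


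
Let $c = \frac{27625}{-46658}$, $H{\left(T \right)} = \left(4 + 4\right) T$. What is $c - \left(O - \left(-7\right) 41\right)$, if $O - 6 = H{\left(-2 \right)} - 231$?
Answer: $- \frac{2173893}{46658} \approx -46.592$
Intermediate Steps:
$H{\left(T \right)} = 8 T$
$O = -241$ ($O = 6 + \left(8 \left(-2\right) - 231\right) = 6 - 247 = -241$)
$c = - \frac{27625}{46658}$ ($c = 27625 \left(- \frac{1}{46658}\right) = - \frac{27625}{46658} \approx -0.59207$)
$c - \left(O - \left(-7\right) 41\right) = - \frac{27625}{46658} - \left(-241 - \left(-7\right) 41\right) = - \frac{27625}{46658} - \left(-241 - -287\right) = - \frac{27625}{46658} - \left(-241 + 287\right) = - \frac{27625}{46658} - 46 = - \frac{2173893}{46658}$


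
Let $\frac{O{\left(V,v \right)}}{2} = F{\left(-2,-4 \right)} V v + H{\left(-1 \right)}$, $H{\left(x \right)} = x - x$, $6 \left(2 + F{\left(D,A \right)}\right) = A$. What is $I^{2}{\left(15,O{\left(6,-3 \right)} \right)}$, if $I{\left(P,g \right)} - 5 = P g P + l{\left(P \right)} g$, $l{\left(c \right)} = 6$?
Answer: $491996761$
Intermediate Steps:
$F{\left(D,A \right)} = -2 + \frac{A}{6}$
$H{\left(x \right)} = 0$
$O{\left(V,v \right)} = - \frac{16 V v}{3}$ ($O{\left(V,v \right)} = 2 \left(\left(-2 + \frac{1}{6} \left(-4\right)\right) V v + 0\right) = 2 \left(\left(-2 - \frac{2}{3}\right) V v + 0\right) = 2 \left(- \frac{8 V}{3} v + 0\right) = 2 \left(- \frac{8 V v}{3} + 0\right) = 2 \left(- \frac{8 V v}{3}\right) = - \frac{16 V v}{3}$)
$I{\left(P,g \right)} = 5 + 6 g + g P^{2}$ ($I{\left(P,g \right)} = 5 + \left(P g P + 6 g\right) = 5 + \left(g P^{2} + 6 g\right) = 5 + \left(6 g + g P^{2}\right) = 5 + 6 g + g P^{2}$)
$I^{2}{\left(15,O{\left(6,-3 \right)} \right)} = \left(5 + 6 \left(\left(- \frac{16}{3}\right) 6 \left(-3\right)\right) + \left(- \frac{16}{3}\right) 6 \left(-3\right) 15^{2}\right)^{2} = \left(5 + 6 \cdot 96 + 96 \cdot 225\right)^{2} = \left(5 + 576 + 21600\right)^{2} = 22181^{2} = 491996761$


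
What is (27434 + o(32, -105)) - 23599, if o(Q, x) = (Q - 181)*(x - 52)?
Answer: 27228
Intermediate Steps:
o(Q, x) = (-181 + Q)*(-52 + x)
(27434 + o(32, -105)) - 23599 = (27434 + (9412 - 181*(-105) - 52*32 + 32*(-105))) - 23599 = (27434 + (9412 + 19005 - 1664 - 3360)) - 23599 = (27434 + 23393) - 23599 = 50827 - 23599 = 27228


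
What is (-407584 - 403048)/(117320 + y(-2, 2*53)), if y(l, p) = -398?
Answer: -405316/58461 ≈ -6.9331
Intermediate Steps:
(-407584 - 403048)/(117320 + y(-2, 2*53)) = (-407584 - 403048)/(117320 - 398) = -810632/116922 = -810632*1/116922 = -405316/58461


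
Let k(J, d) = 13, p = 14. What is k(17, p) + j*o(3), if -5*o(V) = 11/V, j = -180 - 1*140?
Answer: 743/3 ≈ 247.67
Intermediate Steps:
j = -320 (j = -180 - 140 = -320)
o(V) = -11/(5*V)
k(17, p) + j*o(3) = 13 - (-704)/3 = 13 - 320*(-11/15) = 13 + 704/3 = 743/3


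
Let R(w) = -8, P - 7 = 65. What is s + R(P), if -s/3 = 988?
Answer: -2972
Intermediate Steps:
P = 72 (P = 7 + 65 = 72)
s = -2964 (s = -3*988 = -2964)
s + R(P) = -2964 - 8 = -2972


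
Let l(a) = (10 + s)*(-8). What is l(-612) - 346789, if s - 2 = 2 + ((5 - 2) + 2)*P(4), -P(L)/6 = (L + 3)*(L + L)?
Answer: -333461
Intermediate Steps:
P(L) = -12*L*(3 + L) (P(L) = -6*(L + 3)*(L + L) = -6*(3 + L)*2*L = -12*L*(3 + L))
s = -1676 (s = 2 + (2 + ((5 - 2) + 2)*(-12*4*(3 + 4))) = 2 + (2 + (3 + 2)*(-12*4*7)) = 2 + (2 + 5*(-336)) = 2 + (2 - 1680) = 2 - 1678 = -1676)
l(a) = 13328 (l(a) = (10 - 1676)*(-8) = -1666*(-8) = 13328)
l(-612) - 346789 = 13328 - 346789 = -333461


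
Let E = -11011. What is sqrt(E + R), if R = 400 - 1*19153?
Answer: 2*I*sqrt(7441) ≈ 172.52*I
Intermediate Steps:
R = -18753 (R = 400 - 19153 = -18753)
sqrt(E + R) = sqrt(-11011 - 18753) = sqrt(-29764) = 2*I*sqrt(7441)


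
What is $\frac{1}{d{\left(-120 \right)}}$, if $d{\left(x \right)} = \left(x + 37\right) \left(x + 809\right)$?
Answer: $- \frac{1}{57187} \approx -1.7486 \cdot 10^{-5}$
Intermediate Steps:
$d{\left(x \right)} = \left(37 + x\right) \left(809 + x\right)$
$\frac{1}{d{\left(-120 \right)}} = \frac{1}{29933 + \left(-120\right)^{2} + 846 \left(-120\right)} = \frac{1}{29933 + 14400 - 101520} = \frac{1}{-57187} = - \frac{1}{57187}$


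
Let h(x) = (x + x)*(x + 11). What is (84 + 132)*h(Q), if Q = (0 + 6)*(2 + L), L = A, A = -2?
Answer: 0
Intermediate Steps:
L = -2
Q = 0 (Q = (0 + 6)*(2 - 2) = 6*0 = 0)
h(x) = 2*x*(11 + x) (h(x) = (2*x)*(11 + x) = 2*x*(11 + x))
(84 + 132)*h(Q) = (84 + 132)*(2*0*(11 + 0)) = 216*(2*0*11) = 216*0 = 0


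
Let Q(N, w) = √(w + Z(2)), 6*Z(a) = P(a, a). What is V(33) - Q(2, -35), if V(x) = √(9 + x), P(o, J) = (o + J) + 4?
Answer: √42 - I*√303/3 ≈ 6.4807 - 5.8023*I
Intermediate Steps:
P(o, J) = 4 + J + o (P(o, J) = (J + o) + 4 = 4 + J + o)
Z(a) = ⅔ + a/3 (Z(a) = (4 + a + a)/6 = (4 + 2*a)/6 = ⅔ + a/3)
Q(N, w) = √(4/3 + w) (Q(N, w) = √(w + (⅔ + (⅓)*2)) = √(w + (⅔ + ⅔)) = √(w + 4/3) = √(4/3 + w))
V(33) - Q(2, -35) = √(9 + 33) - √(12 + 9*(-35))/3 = √42 - √(12 - 315)/3 = √42 - √(-303)/3 = √42 - I*√303/3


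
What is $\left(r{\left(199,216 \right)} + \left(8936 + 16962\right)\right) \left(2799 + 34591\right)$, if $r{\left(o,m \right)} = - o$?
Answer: $960885610$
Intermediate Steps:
$\left(r{\left(199,216 \right)} + \left(8936 + 16962\right)\right) \left(2799 + 34591\right) = \left(\left(-1\right) 199 + \left(8936 + 16962\right)\right) \left(2799 + 34591\right) = \left(-199 + 25898\right) 37390 = 25699 \cdot 37390 = 960885610$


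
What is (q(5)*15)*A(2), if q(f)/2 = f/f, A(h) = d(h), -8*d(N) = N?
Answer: -15/2 ≈ -7.5000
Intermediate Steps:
d(N) = -N/8
A(h) = -h/8
q(f) = 2 (q(f) = 2*(f/f) = 2*1 = 2)
(q(5)*15)*A(2) = (2*15)*(-1/8*2) = 30*(-1/4) = -15/2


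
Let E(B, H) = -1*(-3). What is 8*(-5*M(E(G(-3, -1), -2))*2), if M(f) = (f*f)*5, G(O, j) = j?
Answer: -3600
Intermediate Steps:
E(B, H) = 3
M(f) = 5*f² (M(f) = f²*5 = 5*f²)
8*(-5*M(E(G(-3, -1), -2))*2) = 8*(-25*3²*2) = 8*(-25*9*2) = 8*(-5*45*2) = 8*(-225*2) = 8*(-450) = -3600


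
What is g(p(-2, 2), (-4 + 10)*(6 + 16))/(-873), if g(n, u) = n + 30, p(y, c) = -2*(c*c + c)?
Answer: -2/97 ≈ -0.020619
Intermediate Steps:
p(y, c) = -2*c - 2*c² (p(y, c) = -2*(c² + c) = -2*(c + c²) = -2*c - 2*c²)
g(n, u) = 30 + n
g(p(-2, 2), (-4 + 10)*(6 + 16))/(-873) = (30 - 2*2*(1 + 2))/(-873) = (30 - 2*2*3)*(-1/873) = (30 - 12)*(-1/873) = 18*(-1/873) = -2/97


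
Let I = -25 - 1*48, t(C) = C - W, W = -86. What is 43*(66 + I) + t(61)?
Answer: -154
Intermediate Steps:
t(C) = 86 + C (t(C) = C - 1*(-86) = C + 86 = 86 + C)
I = -73 (I = -25 - 48 = -73)
43*(66 + I) + t(61) = 43*(66 - 73) + (86 + 61) = 43*(-7) + 147 = -301 + 147 = -154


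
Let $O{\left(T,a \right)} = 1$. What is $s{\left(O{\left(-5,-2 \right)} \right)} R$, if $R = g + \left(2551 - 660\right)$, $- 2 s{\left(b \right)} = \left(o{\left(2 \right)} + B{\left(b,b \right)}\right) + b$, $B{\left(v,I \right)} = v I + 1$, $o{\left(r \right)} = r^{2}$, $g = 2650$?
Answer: $- \frac{31787}{2} \approx -15894.0$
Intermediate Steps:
$B{\left(v,I \right)} = 1 + I v$ ($B{\left(v,I \right)} = I v + 1 = 1 + I v$)
$s{\left(b \right)} = - \frac{5}{2} - \frac{b}{2} - \frac{b^{2}}{2}$ ($s{\left(b \right)} = - \frac{\left(2^{2} + \left(1 + b b\right)\right) + b}{2} = - \frac{\left(4 + \left(1 + b^{2}\right)\right) + b}{2} = - \frac{\left(5 + b^{2}\right) + b}{2} = - \frac{5 + b + b^{2}}{2} = - \frac{5}{2} - \frac{b}{2} - \frac{b^{2}}{2}$)
$R = 4541$ ($R = 2650 + \left(2551 - 660\right) = 2650 + 1891 = 4541$)
$s{\left(O{\left(-5,-2 \right)} \right)} R = \left(- \frac{5}{2} - \frac{1}{2} - \frac{1^{2}}{2}\right) 4541 = \left(- \frac{5}{2} - \frac{1}{2} - \frac{1}{2}\right) 4541 = \left(- \frac{7}{2}\right) 4541 = - \frac{31787}{2}$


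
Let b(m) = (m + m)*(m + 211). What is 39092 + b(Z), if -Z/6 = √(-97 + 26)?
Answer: 33980 - 2532*I*√71 ≈ 33980.0 - 21335.0*I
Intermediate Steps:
Z = -6*I*√71 (Z = -6*√(-97 + 26) = -6*I*√71 ≈ -50.557*I)
b(m) = 2*m*(211 + m) (b(m) = (2*m)*(211 + m) = 2*m*(211 + m))
39092 + b(Z) = 39092 + 2*(-6*I*√71)*(211 - 6*I*√71) = 39092 - 12*I*√71*(211 - 6*I*√71)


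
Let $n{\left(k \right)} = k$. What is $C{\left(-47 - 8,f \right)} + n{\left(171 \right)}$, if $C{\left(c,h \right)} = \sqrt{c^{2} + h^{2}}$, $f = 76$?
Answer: $171 + \sqrt{8801} \approx 264.81$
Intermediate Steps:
$C{\left(-47 - 8,f \right)} + n{\left(171 \right)} = \sqrt{\left(-47 - 8\right)^{2} + 76^{2}} + 171 = \sqrt{\left(-47 - 8\right)^{2} + 5776} + 171 = \sqrt{\left(-55\right)^{2} + 5776} + 171 = \sqrt{3025 + 5776} + 171 = \sqrt{8801} + 171 = 171 + \sqrt{8801}$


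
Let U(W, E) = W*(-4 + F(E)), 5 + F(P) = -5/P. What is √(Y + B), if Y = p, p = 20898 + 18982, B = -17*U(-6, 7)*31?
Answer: 4*√28063/7 ≈ 95.726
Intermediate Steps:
F(P) = -5 - 5/P
U(W, E) = W*(-9 - 5/E) (U(W, E) = W*(-4 + (-5 - 5/E)) = W*(-9 - 5/E))
B = -215016/7 (B = -(-17)*(-6)*(5 + 9*7)/7*31 = -(-17)*(-6)*(5 + 63)/7*31 = -(-17)*(-6)*68/7*31 = -17*408/7*31 = -6936/7*31 = -215016/7 ≈ -30717.)
p = 39880
Y = 39880
√(Y + B) = √(39880 - 215016/7) = √(64144/7) = 4*√28063/7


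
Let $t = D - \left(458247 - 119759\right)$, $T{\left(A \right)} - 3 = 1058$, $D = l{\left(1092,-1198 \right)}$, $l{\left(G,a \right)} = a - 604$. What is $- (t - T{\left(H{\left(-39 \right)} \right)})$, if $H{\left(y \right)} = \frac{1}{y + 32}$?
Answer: $341351$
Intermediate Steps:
$l{\left(G,a \right)} = -604 + a$
$D = -1802$ ($D = -604 - 1198 = -1802$)
$H{\left(y \right)} = \frac{1}{32 + y}$
$T{\left(A \right)} = 1061$ ($T{\left(A \right)} = 3 + 1058 = 1061$)
$t = -340290$ ($t = -1802 - \left(458247 - 119759\right) = -1802 - 338488 = -340290$)
$- (t - T{\left(H{\left(-39 \right)} \right)}) = - (-340290 - 1061) = \left(-1\right) \left(-341351\right) = 341351$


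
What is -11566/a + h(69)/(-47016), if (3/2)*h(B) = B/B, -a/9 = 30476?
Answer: 22650175/537322356 ≈ 0.042154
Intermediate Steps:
a = -274284 (a = -9*30476 = -274284)
h(B) = 2/3 (h(B) = 2*(B/B)/3 = (2/3)*1 = 2/3)
-11566/a + h(69)/(-47016) = -11566/(-274284) + (2/3)/(-47016) = -11566*(-1/274284) + (2/3)*(-1/47016) = 5783/137142 - 1/70524 = 22650175/537322356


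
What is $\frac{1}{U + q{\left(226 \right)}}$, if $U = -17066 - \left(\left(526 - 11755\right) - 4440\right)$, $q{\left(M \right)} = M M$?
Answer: $\frac{1}{49679} \approx 2.0129 \cdot 10^{-5}$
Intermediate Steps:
$q{\left(M \right)} = M^{2}$
$U = -1397$ ($U = -17066 - \left(-11229 - 4440\right) = -17066 - -15669 = -17066 + 15669 = -1397$)
$\frac{1}{U + q{\left(226 \right)}} = \frac{1}{-1397 + 226^{2}} = \frac{1}{-1397 + 51076} = \frac{1}{49679}$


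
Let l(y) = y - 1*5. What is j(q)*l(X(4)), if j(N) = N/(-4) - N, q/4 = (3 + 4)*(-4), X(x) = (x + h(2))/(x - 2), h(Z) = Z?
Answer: -280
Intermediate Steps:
X(x) = (2 + x)/(-2 + x) (X(x) = (x + 2)/(x - 2) = (2 + x)/(-2 + x))
q = -112 (q = 4*((3 + 4)*(-4)) = 4*(7*(-4)) = 4*(-28) = -112)
j(N) = -5*N/4 (j(N) = N*(-¼) - N = -N/4 - N = -5*N/4)
l(y) = -5 + y (l(y) = y - 5 = -5 + y)
j(q)*l(X(4)) = (-5/4*(-112))*(-5 + (2 + 4)/(-2 + 4)) = 140*(-5 + 6/2) = 140*(-5 + (½)*6) = 140*(-5 + 3) = 140*(-2) = -280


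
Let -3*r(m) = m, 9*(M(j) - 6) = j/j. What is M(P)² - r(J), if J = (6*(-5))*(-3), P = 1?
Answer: 5455/81 ≈ 67.346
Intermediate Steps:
M(j) = 55/9 (M(j) = 6 + (j/j)/9 = 6 + (⅑)*1 = 6 + ⅑ = 55/9)
J = 90 (J = -30*(-3) = 90)
r(m) = -m/3
M(P)² - r(J) = (55/9)² - (-1)*90/3 = 3025/81 - 1*(-30) = 3025/81 + 30 = 5455/81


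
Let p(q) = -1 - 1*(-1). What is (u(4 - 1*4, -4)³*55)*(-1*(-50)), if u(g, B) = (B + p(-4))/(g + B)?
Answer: 2750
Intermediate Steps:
p(q) = 0 (p(q) = -1 + 1 = 0)
u(g, B) = B/(B + g) (u(g, B) = (B + 0)/(g + B) = B/(B + g))
(u(4 - 1*4, -4)³*55)*(-1*(-50)) = ((-4/(-4 + (4 - 1*4)))³*55)*(-1*(-50)) = ((-4/(-4 + (4 - 4)))³*55)*50 = ((-4/(-4 + 0))³*55)*50 = ((-4/(-4))³*55)*50 = ((-4*(-¼))³*55)*50 = (1³*55)*50 = (1*55)*50 = 55*50 = 2750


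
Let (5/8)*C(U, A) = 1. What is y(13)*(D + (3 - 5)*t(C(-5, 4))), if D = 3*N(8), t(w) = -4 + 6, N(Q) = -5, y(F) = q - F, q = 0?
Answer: 247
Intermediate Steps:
y(F) = -F (y(F) = 0 - F = -F)
C(U, A) = 8/5 (C(U, A) = (8/5)*1 = 8/5)
t(w) = 2
D = -15 (D = 3*(-5) = -15)
y(13)*(D + (3 - 5)*t(C(-5, 4))) = (-1*13)*(-15 + (3 - 5)*2) = -13*(-15 - 2*2) = -13*(-15 - 4) = -13*(-19) = 247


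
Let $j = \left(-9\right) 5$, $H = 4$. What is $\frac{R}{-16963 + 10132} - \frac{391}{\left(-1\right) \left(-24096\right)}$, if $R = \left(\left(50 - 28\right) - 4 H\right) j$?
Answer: $\frac{142037}{6096288} \approx 0.023299$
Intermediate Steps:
$j = -45$
$R = -270$ ($R = \left(\left(50 - 28\right) - 16\right) \left(-45\right) = \left(22 - 16\right) \left(-45\right) = 6 \left(-45\right) = -270$)
$\frac{R}{-16963 + 10132} - \frac{391}{\left(-1\right) \left(-24096\right)} = - \frac{270}{-16963 + 10132} - \frac{391}{\left(-1\right) \left(-24096\right)} = - \frac{270}{-6831} - \frac{391}{24096} = \left(-270\right) \left(- \frac{1}{6831}\right) - \frac{391}{24096} = \frac{10}{253} - \frac{391}{24096} = \frac{142037}{6096288}$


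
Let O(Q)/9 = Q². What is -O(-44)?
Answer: -17424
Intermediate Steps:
O(Q) = 9*Q²
-O(-44) = -9*(-44)² = -9*1936 = -1*17424 = -17424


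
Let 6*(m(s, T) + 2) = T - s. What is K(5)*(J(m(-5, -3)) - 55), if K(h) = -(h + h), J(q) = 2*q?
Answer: 1750/3 ≈ 583.33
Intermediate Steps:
m(s, T) = -2 - s/6 + T/6 (m(s, T) = -2 + (T - s)/6 = -2 + (-s/6 + T/6) = -2 - s/6 + T/6)
K(h) = -2*h
K(5)*(J(m(-5, -3)) - 55) = (-2*5)*(2*(-2 - 1/6*(-5) + (1/6)*(-3)) - 55) = -10*(2*(-2 + 5/6 - 1/2) - 55) = -10*(2*(-5/3) - 55) = -10*(-10/3 - 55) = -10*(-175/3) = 1750/3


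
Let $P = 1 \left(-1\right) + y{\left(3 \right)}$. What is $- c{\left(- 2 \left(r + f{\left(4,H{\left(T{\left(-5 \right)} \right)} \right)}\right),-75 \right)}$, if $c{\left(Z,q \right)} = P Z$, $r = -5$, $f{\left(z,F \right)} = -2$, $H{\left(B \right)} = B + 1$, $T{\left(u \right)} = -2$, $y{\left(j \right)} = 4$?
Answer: $-42$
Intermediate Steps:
$H{\left(B \right)} = 1 + B$
$P = 3$ ($P = 1 \left(-1\right) + 4 = -1 + 4 = 3$)
$c{\left(Z,q \right)} = 3 Z$
$- c{\left(- 2 \left(r + f{\left(4,H{\left(T{\left(-5 \right)} \right)} \right)}\right),-75 \right)} = - 3 \left(- 2 \left(-5 - 2\right)\right) = - 3 \left(\left(-2\right) \left(-7\right)\right) = - 3 \cdot 14 = \left(-1\right) 42 = -42$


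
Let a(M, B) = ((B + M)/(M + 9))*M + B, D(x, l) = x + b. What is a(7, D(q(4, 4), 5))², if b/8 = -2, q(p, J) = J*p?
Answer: 2401/256 ≈ 9.3789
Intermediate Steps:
b = -16 (b = 8*(-2) = -16)
D(x, l) = -16 + x (D(x, l) = x - 16 = -16 + x)
a(M, B) = B + M*(B + M)/(9 + M) (a(M, B) = ((B + M)/(9 + M))*M + B = M*(B + M)/(9 + M) + B = B + M*(B + M)/(9 + M))
a(7, D(q(4, 4), 5))² = ((7² + 9*(-16 + 4*4) + 2*(-16 + 4*4)*7)/(9 + 7))² = ((49 + 9*(-16 + 16) + 2*(-16 + 16)*7)/16)² = ((49 + 9*0 + 2*0*7)/16)² = ((49 + 0 + 0)/16)² = ((1/16)*49)² = (49/16)² = 2401/256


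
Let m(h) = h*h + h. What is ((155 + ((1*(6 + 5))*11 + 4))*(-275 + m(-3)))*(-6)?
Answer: 451920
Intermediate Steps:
m(h) = h + h**2 (m(h) = h**2 + h = h + h**2)
((155 + ((1*(6 + 5))*11 + 4))*(-275 + m(-3)))*(-6) = ((155 + ((1*(6 + 5))*11 + 4))*(-275 - 3*(1 - 3)))*(-6) = ((155 + ((1*11)*11 + 4))*(-275 - 3*(-2)))*(-6) = ((155 + (11*11 + 4))*(-275 + 6))*(-6) = ((155 + (121 + 4))*(-269))*(-6) = ((155 + 125)*(-269))*(-6) = (280*(-269))*(-6) = -75320*(-6) = 451920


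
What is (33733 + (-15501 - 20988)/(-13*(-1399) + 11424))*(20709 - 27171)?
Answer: -6454448338788/29611 ≈ -2.1797e+8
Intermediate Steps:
(33733 + (-15501 - 20988)/(-13*(-1399) + 11424))*(20709 - 27171) = (33733 - 36489/(18187 + 11424))*(-6462) = (33733 - 36489/29611)*(-6462) = (998831374/29611)*(-6462) = -6454448338788/29611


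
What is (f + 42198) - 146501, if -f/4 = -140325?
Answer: 456997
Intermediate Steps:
f = 561300 (f = -4*(-140325) = 561300)
(f + 42198) - 146501 = (561300 + 42198) - 146501 = 603498 - 146501 = 456997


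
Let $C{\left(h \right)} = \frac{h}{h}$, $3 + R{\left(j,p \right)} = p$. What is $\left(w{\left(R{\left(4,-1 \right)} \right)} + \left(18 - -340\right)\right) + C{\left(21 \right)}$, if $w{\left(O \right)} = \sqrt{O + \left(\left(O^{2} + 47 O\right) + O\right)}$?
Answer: $359 + 6 i \sqrt{5} \approx 359.0 + 13.416 i$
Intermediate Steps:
$R{\left(j,p \right)} = -3 + p$
$w{\left(O \right)} = \sqrt{O^{2} + 49 O}$ ($w{\left(O \right)} = \sqrt{O + \left(O^{2} + 48 O\right)} = \sqrt{O^{2} + 49 O}$)
$C{\left(h \right)} = 1$
$\left(w{\left(R{\left(4,-1 \right)} \right)} + \left(18 - -340\right)\right) + C{\left(21 \right)} = \left(\sqrt{\left(-3 - 1\right) \left(49 - 4\right)} + \left(18 - -340\right)\right) + 1 = \left(\sqrt{- 4 \left(49 - 4\right)} + \left(18 + 340\right)\right) + 1 = \left(\sqrt{\left(-4\right) 45} + 358\right) + 1 = \left(\sqrt{-180} + 358\right) + 1 = \left(6 i \sqrt{5} + 358\right) + 1 = \left(358 + 6 i \sqrt{5}\right) + 1 = 359 + 6 i \sqrt{5}$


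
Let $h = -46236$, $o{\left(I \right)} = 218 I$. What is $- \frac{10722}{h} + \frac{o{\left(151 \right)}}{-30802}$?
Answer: $- \frac{99311467}{118680106} \approx -0.8368$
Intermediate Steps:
$- \frac{10722}{h} + \frac{o{\left(151 \right)}}{-30802} = - \frac{10722}{-46236} + \frac{218 \cdot 151}{-30802} = \left(-10722\right) \left(- \frac{1}{46236}\right) + 32918 \left(- \frac{1}{30802}\right) = \frac{1787}{7706} - \frac{16459}{15401} = - \frac{99311467}{118680106}$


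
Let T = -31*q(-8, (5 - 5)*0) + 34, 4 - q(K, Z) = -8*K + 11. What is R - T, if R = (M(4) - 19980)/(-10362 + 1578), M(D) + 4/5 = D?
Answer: -24515329/10980 ≈ -2232.7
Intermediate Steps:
M(D) = -⅘ + D
q(K, Z) = -7 + 8*K (q(K, Z) = 4 - (-8*K + 11) = 4 - (11 - 8*K) = 4 + (-11 + 8*K) = -7 + 8*K)
T = 2235 (T = -31*(-7 + 8*(-8)) + 34 = -31*(-7 - 64) + 34 = -31*(-71) + 34 = 2201 + 34 = 2235)
R = 24971/10980 (R = ((-⅘ + 4) - 19980)/(-10362 + 1578) = (16/5 - 19980)/(-8784) = -99884/5*(-1/8784) = 24971/10980 ≈ 2.2742)
R - T = 24971/10980 - 1*2235 = 24971/10980 - 2235 = -24515329/10980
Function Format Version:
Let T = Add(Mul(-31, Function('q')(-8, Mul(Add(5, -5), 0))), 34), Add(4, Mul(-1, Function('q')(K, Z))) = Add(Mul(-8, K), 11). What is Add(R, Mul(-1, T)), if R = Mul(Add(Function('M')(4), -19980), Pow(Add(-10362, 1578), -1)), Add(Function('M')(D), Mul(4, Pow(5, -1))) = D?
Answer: Rational(-24515329, 10980) ≈ -2232.7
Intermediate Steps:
Function('M')(D) = Add(Rational(-4, 5), D)
Function('q')(K, Z) = Add(-7, Mul(8, K)) (Function('q')(K, Z) = Add(4, Mul(-1, Add(Mul(-8, K), 11))) = Add(4, Mul(-1, Add(11, Mul(-8, K)))) = Add(4, Add(-11, Mul(8, K))) = Add(-7, Mul(8, K)))
T = 2235 (T = Add(Mul(-31, Add(-7, Mul(8, -8))), 34) = Add(Mul(-31, Add(-7, -64)), 34) = Add(Mul(-31, -71), 34) = Add(2201, 34) = 2235)
R = Rational(24971, 10980) (R = Mul(Add(Add(Rational(-4, 5), 4), -19980), Pow(Add(-10362, 1578), -1)) = Mul(Add(Rational(16, 5), -19980), Pow(-8784, -1)) = Mul(Rational(-99884, 5), Rational(-1, 8784)) = Rational(24971, 10980) ≈ 2.2742)
Add(R, Mul(-1, T)) = Add(Rational(24971, 10980), Mul(-1, 2235)) = Add(Rational(24971, 10980), -2235) = Rational(-24515329, 10980)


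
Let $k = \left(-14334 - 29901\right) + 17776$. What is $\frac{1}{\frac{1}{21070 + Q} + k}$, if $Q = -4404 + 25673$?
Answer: $- \frac{42339}{1120247600} \approx -3.7794 \cdot 10^{-5}$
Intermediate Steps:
$Q = 21269$
$k = -26459$ ($k = -44235 + 17776 = -26459$)
$\frac{1}{\frac{1}{21070 + Q} + k} = \frac{1}{\frac{1}{21070 + 21269} - 26459} = \frac{1}{\frac{1}{42339} - 26459} = \frac{1}{- \frac{1120247600}{42339}} = - \frac{42339}{1120247600}$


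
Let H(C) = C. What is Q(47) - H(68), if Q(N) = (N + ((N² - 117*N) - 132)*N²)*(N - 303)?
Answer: 1935142588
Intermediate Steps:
Q(N) = (-303 + N)*(N + N²*(-132 + N² - 117*N)) (Q(N) = (N + (-132 + N² - 117*N)*N²)*(-303 + N) = (N + N²*(-132 + N² - 117*N))*(-303 + N) = (-303 + N)*(N + N²*(-132 + N² - 117*N)))
Q(47) - H(68) = 47*(-303 + 47⁴ - 420*47³ + 35319*47² + 39997*47) - 1*68 = 47*(-303 + 4879681 - 420*103823 + 35319*2209 + 1879859) - 68 = 47*(-303 + 4879681 - 43605660 + 78019671 + 1879859) - 68 = 47*41173248 - 68 = 1935142656 - 68 = 1935142588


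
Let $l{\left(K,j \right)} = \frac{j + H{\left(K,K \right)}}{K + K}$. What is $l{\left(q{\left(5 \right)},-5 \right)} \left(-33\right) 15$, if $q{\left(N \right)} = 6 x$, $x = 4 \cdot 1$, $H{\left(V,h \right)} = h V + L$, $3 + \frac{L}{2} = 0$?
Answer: $- \frac{93225}{16} \approx -5826.6$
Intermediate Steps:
$L = -6$ ($L = -6 + 2 \cdot 0 = -6 + 0 = -6$)
$H{\left(V,h \right)} = -6 + V h$ ($H{\left(V,h \right)} = h V - 6 = V h - 6 = -6 + V h$)
$x = 4$
$q{\left(N \right)} = 24$ ($q{\left(N \right)} = 6 \cdot 4 = 24$)
$l{\left(K,j \right)} = \frac{-6 + j + K^{2}}{2 K}$ ($l{\left(K,j \right)} = \frac{j + \left(-6 + K K\right)}{K + K} = \frac{j + \left(-6 + K^{2}\right)}{2 K} = \left(-6 + j + K^{2}\right) \frac{1}{2 K} = \frac{-6 + j + K^{2}}{2 K}$)
$l{\left(q{\left(5 \right)},-5 \right)} \left(-33\right) 15 = \frac{-6 - 5 + 24^{2}}{2 \cdot 24} \left(-33\right) 15 = \frac{1}{2} \cdot \frac{1}{24} \left(-6 - 5 + 576\right) \left(-33\right) 15 = \frac{1}{2} \cdot \frac{1}{24} \cdot 565 \left(-33\right) 15 = \frac{565}{48} \left(-33\right) 15 = \left(- \frac{6215}{16}\right) 15 = - \frac{93225}{16}$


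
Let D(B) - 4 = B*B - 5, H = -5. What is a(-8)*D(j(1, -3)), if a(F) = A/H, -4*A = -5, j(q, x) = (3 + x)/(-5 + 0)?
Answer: 1/4 ≈ 0.25000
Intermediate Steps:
j(q, x) = -3/5 - x/5 (j(q, x) = (3 + x)/(-5) = (3 + x)*(-1/5) = -3/5 - x/5)
A = 5/4 (A = -1/4*(-5) = 5/4 ≈ 1.2500)
D(B) = -1 + B**2 (D(B) = 4 + (B*B - 5) = 4 + (B**2 - 5) = 4 + (-5 + B**2) = -1 + B**2)
a(F) = -1/4 (a(F) = (5/4)/(-5) = (5/4)*(-1/5) = -1/4)
a(-8)*D(j(1, -3)) = -(-1 + (-3/5 - 1/5*(-3))**2)/4 = -(-1 + (-3/5 + 3/5)**2)/4 = -(-1 + 0**2)/4 = -(-1 + 0)/4 = -1/4*(-1) = 1/4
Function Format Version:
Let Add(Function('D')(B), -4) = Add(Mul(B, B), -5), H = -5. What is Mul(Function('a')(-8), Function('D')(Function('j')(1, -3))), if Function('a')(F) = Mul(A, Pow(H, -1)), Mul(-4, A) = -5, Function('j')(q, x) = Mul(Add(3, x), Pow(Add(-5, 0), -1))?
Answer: Rational(1, 4) ≈ 0.25000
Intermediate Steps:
Function('j')(q, x) = Add(Rational(-3, 5), Mul(Rational(-1, 5), x)) (Function('j')(q, x) = Mul(Add(3, x), Pow(-5, -1)) = Mul(Add(3, x), Rational(-1, 5)) = Add(Rational(-3, 5), Mul(Rational(-1, 5), x)))
A = Rational(5, 4) (A = Mul(Rational(-1, 4), -5) = Rational(5, 4) ≈ 1.2500)
Function('D')(B) = Add(-1, Pow(B, 2)) (Function('D')(B) = Add(4, Add(Mul(B, B), -5)) = Add(4, Add(Pow(B, 2), -5)) = Add(4, Add(-5, Pow(B, 2))) = Add(-1, Pow(B, 2)))
Function('a')(F) = Rational(-1, 4) (Function('a')(F) = Mul(Rational(5, 4), Pow(-5, -1)) = Mul(Rational(5, 4), Rational(-1, 5)) = Rational(-1, 4))
Mul(Function('a')(-8), Function('D')(Function('j')(1, -3))) = Mul(Rational(-1, 4), Add(-1, Pow(Add(Rational(-3, 5), Mul(Rational(-1, 5), -3)), 2))) = Mul(Rational(-1, 4), Add(-1, Pow(Add(Rational(-3, 5), Rational(3, 5)), 2))) = Mul(Rational(-1, 4), Add(-1, Pow(0, 2))) = Mul(Rational(-1, 4), Add(-1, 0)) = Mul(Rational(-1, 4), -1) = Rational(1, 4)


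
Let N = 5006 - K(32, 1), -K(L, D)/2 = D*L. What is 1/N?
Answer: 1/5070 ≈ 0.00019724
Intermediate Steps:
K(L, D) = -2*D*L
N = 5070 (N = 5006 - (-2)*32 = 5006 - 1*(-64) = 5006 + 64 = 5070)
1/N = 1/5070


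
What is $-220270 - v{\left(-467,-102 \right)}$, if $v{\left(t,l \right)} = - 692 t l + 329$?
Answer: $32742129$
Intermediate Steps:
$v{\left(t,l \right)} = 329 - 692 l t$ ($v{\left(t,l \right)} = - 692 l t + 329 = 329 - 692 l t$)
$-220270 - v{\left(-467,-102 \right)} = -220270 - \left(329 - \left(-70584\right) \left(-467\right)\right) = -220270 - \left(329 - 32962728\right) = -220270 - -32962399 = -220270 + 32962399 = 32742129$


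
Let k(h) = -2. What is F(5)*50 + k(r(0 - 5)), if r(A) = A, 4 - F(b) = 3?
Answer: 48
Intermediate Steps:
F(b) = 1 (F(b) = 4 - 1*3 = 4 - 3 = 1)
F(5)*50 + k(r(0 - 5)) = 1*50 - 2 = 50 - 2 = 48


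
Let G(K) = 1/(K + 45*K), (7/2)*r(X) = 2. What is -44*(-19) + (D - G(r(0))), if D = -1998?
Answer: -213815/184 ≈ -1162.0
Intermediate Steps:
r(X) = 4/7 (r(X) = (2/7)*2 = 4/7)
G(K) = 1/(46*K)
-44*(-19) + (D - G(r(0))) = -44*(-19) + (-1998 - 1/(46*4/7)) = 836 + (-1998 - 7/(46*4)) = 836 + (-1998 - 1*7/184) = 836 + (-1998 - 7/184) = 836 - 367639/184 = -213815/184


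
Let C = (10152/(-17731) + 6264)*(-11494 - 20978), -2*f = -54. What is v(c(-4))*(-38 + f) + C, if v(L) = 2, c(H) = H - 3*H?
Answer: -3606237838786/17731 ≈ -2.0339e+8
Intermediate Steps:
c(H) = -2*H
f = 27 (f = -1/2*(-54) = 27)
C = -3606237448704/17731 (C = (10152*(-1/17731) + 6264)*(-32472) = (-10152/17731 + 6264)*(-32472) = (111056832/17731)*(-32472) = -3606237448704/17731 ≈ -2.0339e+8)
v(c(-4))*(-38 + f) + C = 2*(-38 + 27) - 3606237448704/17731 = 2*(-11) - 3606237448704/17731 = -22 - 3606237448704/17731 = -3606237838786/17731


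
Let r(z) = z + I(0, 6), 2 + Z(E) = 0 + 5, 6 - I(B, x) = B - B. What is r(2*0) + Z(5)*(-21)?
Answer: -57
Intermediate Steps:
I(B, x) = 6 (I(B, x) = 6 - (B - B) = 6 - 1*0 = 6 + 0 = 6)
Z(E) = 3 (Z(E) = -2 + (0 + 5) = -2 + 5 = 3)
r(z) = 6 + z (r(z) = z + 6 = 6 + z)
r(2*0) + Z(5)*(-21) = (6 + 2*0) + 3*(-21) = (6 + 0) - 63 = 6 - 63 = -57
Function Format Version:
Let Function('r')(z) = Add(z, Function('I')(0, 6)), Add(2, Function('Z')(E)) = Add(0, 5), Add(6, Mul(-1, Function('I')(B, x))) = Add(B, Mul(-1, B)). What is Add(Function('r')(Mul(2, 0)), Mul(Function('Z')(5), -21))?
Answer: -57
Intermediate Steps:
Function('I')(B, x) = 6 (Function('I')(B, x) = Add(6, Mul(-1, Add(B, Mul(-1, B)))) = Add(6, Mul(-1, 0)) = Add(6, 0) = 6)
Function('Z')(E) = 3 (Function('Z')(E) = Add(-2, Add(0, 5)) = Add(-2, 5) = 3)
Function('r')(z) = Add(6, z) (Function('r')(z) = Add(z, 6) = Add(6, z))
Add(Function('r')(Mul(2, 0)), Mul(Function('Z')(5), -21)) = Add(Add(6, Mul(2, 0)), Mul(3, -21)) = Add(Add(6, 0), -63) = Add(6, -63) = -57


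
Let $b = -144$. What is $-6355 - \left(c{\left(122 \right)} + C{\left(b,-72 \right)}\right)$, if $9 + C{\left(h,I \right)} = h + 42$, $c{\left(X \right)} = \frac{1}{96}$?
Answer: $- \frac{599425}{96} \approx -6244.0$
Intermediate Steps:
$c{\left(X \right)} = \frac{1}{96}$
$C{\left(h,I \right)} = 33 + h$ ($C{\left(h,I \right)} = -9 + \left(h + 42\right) = -9 + \left(42 + h\right) = 33 + h$)
$-6355 - \left(c{\left(122 \right)} + C{\left(b,-72 \right)}\right) = -6355 - \left(\frac{1}{96} + \left(33 - 144\right)\right) = -6355 - \left(\frac{1}{96} - 111\right) = -6355 - - \frac{10655}{96} = -6355 + \frac{10655}{96} = - \frac{599425}{96}$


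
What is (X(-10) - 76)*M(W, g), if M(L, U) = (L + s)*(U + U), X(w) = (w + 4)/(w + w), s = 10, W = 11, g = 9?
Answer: -143073/5 ≈ -28615.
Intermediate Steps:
X(w) = (4 + w)/(2*w) (X(w) = (4 + w)/((2*w)) = (4 + w)*(1/(2*w)) = (4 + w)/(2*w))
M(L, U) = 2*U*(10 + L) (M(L, U) = (L + 10)*(U + U) = (10 + L)*(2*U) = 2*U*(10 + L))
(X(-10) - 76)*M(W, g) = ((1/2)*(4 - 10)/(-10) - 76)*(2*9*(10 + 11)) = ((1/2)*(-1/10)*(-6) - 76)*(2*9*21) = (3/10 - 76)*378 = -757/10*378 = -143073/5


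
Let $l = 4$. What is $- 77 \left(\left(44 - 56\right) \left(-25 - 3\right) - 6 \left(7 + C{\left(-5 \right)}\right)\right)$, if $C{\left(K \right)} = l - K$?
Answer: $-18480$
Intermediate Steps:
$C{\left(K \right)} = 4 - K$
$- 77 \left(\left(44 - 56\right) \left(-25 - 3\right) - 6 \left(7 + C{\left(-5 \right)}\right)\right) = - 77 \left(\left(44 - 56\right) \left(-25 - 3\right) - 6 \left(7 + \left(4 - -5\right)\right)\right) = - 77 \left(\left(-12\right) \left(-28\right) - 6 \left(7 + \left(4 + 5\right)\right)\right) = - 77 \left(336 - 6 \left(7 + 9\right)\right) = - 77 \left(336 - 96\right) = \left(-77\right) 240 = -18480$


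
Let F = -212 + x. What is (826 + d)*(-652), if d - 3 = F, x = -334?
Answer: -184516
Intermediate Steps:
F = -546 (F = -212 - 334 = -546)
d = -543 (d = 3 - 546 = -543)
(826 + d)*(-652) = (826 - 543)*(-652) = 283*(-652) = -184516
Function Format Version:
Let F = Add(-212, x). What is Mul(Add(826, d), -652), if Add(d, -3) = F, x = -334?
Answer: -184516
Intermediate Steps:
F = -546 (F = Add(-212, -334) = -546)
d = -543 (d = Add(3, -546) = -543)
Mul(Add(826, d), -652) = Mul(Add(826, -543), -652) = Mul(283, -652) = -184516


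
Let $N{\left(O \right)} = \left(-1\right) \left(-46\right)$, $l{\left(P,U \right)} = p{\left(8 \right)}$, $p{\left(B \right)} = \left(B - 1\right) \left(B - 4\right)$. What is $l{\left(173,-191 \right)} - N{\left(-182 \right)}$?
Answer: $-18$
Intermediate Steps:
$p{\left(B \right)} = \left(-1 + B\right) \left(-4 + B\right)$
$l{\left(P,U \right)} = 28$ ($l{\left(P,U \right)} = 4 + 8^{2} - 40 = 4 + 64 - 40 = 28$)
$N{\left(O \right)} = 46$
$l{\left(173,-191 \right)} - N{\left(-182 \right)} = 28 - 46 = -18$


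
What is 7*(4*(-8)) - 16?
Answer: -240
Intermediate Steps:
7*(4*(-8)) - 16 = 7*(-32) - 16 = -224 - 16 = -240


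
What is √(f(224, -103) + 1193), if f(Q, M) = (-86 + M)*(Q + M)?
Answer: 2*I*√5419 ≈ 147.23*I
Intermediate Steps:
f(Q, M) = (-86 + M)*(M + Q)
√(f(224, -103) + 1193) = √(((-103)² - 86*(-103) - 86*224 - 103*224) + 1193) = √((10609 + 8858 - 19264 - 23072) + 1193) = √(-22869 + 1193) = √(-21676) = 2*I*√5419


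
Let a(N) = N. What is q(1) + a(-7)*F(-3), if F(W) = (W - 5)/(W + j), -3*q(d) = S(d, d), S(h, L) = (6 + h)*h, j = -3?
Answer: -35/3 ≈ -11.667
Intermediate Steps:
S(h, L) = h*(6 + h)
q(d) = -d*(6 + d)/3
F(W) = (-5 + W)/(-3 + W) (F(W) = (W - 5)/(W - 3) = (-5 + W)/(-3 + W))
q(1) + a(-7)*F(-3) = -1/3*1*(6 + 1) - 7*(-5 - 3)/(-3 - 3) = -1/3*1*7 - 7*(-8)/(-6) = -7/3 - (-7)*(-8)/6 = -7/3 - 7*4/3 = -7/3 - 28/3 = -35/3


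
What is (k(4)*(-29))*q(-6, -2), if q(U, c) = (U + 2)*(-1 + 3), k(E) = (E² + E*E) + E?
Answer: 8352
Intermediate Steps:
k(E) = E + 2*E² (k(E) = (E² + E²) + E = 2*E² + E = E + 2*E²)
q(U, c) = 4 + 2*U (q(U, c) = (2 + U)*2 = 4 + 2*U)
(k(4)*(-29))*q(-6, -2) = ((4*(1 + 2*4))*(-29))*(4 + 2*(-6)) = ((4*(1 + 8))*(-29))*(4 - 12) = ((4*9)*(-29))*(-8) = (36*(-29))*(-8) = -1044*(-8) = 8352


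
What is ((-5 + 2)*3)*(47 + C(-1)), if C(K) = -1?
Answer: -414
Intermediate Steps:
((-5 + 2)*3)*(47 + C(-1)) = ((-5 + 2)*3)*(47 - 1) = -3*3*46 = -9*46 = -414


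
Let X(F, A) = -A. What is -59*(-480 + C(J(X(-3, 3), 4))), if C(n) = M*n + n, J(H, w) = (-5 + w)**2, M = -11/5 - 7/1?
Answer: 144019/5 ≈ 28804.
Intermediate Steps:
M = -46/5 (M = -11*1/5 - 7*1 = -11/5 - 7 = -46/5 ≈ -9.2000)
C(n) = -41*n/5 (C(n) = -46*n/5 + n = -41*n/5)
-59*(-480 + C(J(X(-3, 3), 4))) = -59*(-480 - 41*(-5 + 4)**2/5) = -59*(-480 - 41/5*(-1)**2) = -59*(-480 - 41/5*1) = -59*(-480 - 41/5) = -59*(-2441/5) = 144019/5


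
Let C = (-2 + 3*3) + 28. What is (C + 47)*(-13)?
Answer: -1066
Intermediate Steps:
C = 35 (C = (-2 + 9) + 28 = 7 + 28 = 35)
(C + 47)*(-13) = (35 + 47)*(-13) = 82*(-13) = -1066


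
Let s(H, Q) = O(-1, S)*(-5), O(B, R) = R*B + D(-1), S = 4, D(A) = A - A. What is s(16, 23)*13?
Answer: 260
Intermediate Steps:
D(A) = 0
O(B, R) = B*R (O(B, R) = R*B + 0 = B*R + 0 = B*R)
s(H, Q) = 20 (s(H, Q) = -1*4*(-5) = -4*(-5) = 20)
s(16, 23)*13 = 20*13 = 260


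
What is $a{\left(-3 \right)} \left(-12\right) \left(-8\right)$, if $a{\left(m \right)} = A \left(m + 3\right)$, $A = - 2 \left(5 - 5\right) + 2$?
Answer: $0$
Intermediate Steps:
$A = 2$ ($A = \left(-2\right) 0 + 2 = 0 + 2 = 2$)
$a{\left(m \right)} = 6 + 2 m$ ($a{\left(m \right)} = 2 \left(m + 3\right) = 2 \left(3 + m\right) = 6 + 2 m$)
$a{\left(-3 \right)} \left(-12\right) \left(-8\right) = \left(6 + 2 \left(-3\right)\right) \left(-12\right) \left(-8\right) = \left(6 - 6\right) \left(-12\right) \left(-8\right) = 0 \left(-12\right) \left(-8\right) = 0 \left(-8\right) = 0$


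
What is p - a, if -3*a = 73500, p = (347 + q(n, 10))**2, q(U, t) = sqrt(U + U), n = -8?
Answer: 144893 + 2776*I ≈ 1.4489e+5 + 2776.0*I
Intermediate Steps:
q(U, t) = sqrt(2)*sqrt(U) (q(U, t) = sqrt(2*U) = sqrt(2)*sqrt(U))
p = (347 + 4*I)**2 (p = (347 + sqrt(2)*sqrt(-8))**2 = (347 + sqrt(2)*(2*I*sqrt(2)))**2 = (347 + 4*I)**2 ≈ 1.2039e+5 + 2776.0*I)
a = -24500 (a = -1/3*73500 = -24500)
p - a = (120393 + 2776*I) - 1*(-24500) = (120393 + 2776*I) + 24500 = 144893 + 2776*I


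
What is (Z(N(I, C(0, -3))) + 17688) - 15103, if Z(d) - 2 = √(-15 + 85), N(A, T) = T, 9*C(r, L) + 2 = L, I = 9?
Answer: 2587 + √70 ≈ 2595.4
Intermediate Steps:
C(r, L) = -2/9 + L/9
Z(d) = 2 + √70 (Z(d) = 2 + √(-15 + 85) = 2 + √70)
(Z(N(I, C(0, -3))) + 17688) - 15103 = ((2 + √70) + 17688) - 15103 = (17690 + √70) - 15103 = 2587 + √70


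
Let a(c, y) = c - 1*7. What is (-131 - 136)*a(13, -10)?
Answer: -1602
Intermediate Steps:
a(c, y) = -7 + c (a(c, y) = c - 7 = -7 + c)
(-131 - 136)*a(13, -10) = (-131 - 136)*(-7 + 13) = -267*6 = -1602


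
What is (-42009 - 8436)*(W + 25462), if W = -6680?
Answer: -947457990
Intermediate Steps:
(-42009 - 8436)*(W + 25462) = (-42009 - 8436)*(-6680 + 25462) = -50445*18782 = -947457990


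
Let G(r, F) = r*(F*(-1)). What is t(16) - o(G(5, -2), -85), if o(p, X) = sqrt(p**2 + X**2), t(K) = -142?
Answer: -142 - 5*sqrt(293) ≈ -227.59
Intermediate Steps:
G(r, F) = -F*r (G(r, F) = r*(-F) = -F*r)
o(p, X) = sqrt(X**2 + p**2)
t(16) - o(G(5, -2), -85) = -142 - sqrt((-85)**2 + (-1*(-2)*5)**2) = -142 - sqrt(7225 + 10**2) = -142 - sqrt(7225 + 100) = -142 - sqrt(7325) = -142 - 5*sqrt(293)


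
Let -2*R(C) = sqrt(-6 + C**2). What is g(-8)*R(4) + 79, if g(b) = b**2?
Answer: 79 - 32*sqrt(10) ≈ -22.193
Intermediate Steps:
R(C) = -sqrt(-6 + C**2)/2
g(-8)*R(4) + 79 = (-8)**2*(-sqrt(-6 + 4**2)/2) + 79 = 64*(-sqrt(-6 + 16)/2) + 79 = 64*(-sqrt(10)/2) + 79 = -32*sqrt(10) + 79 = 79 - 32*sqrt(10)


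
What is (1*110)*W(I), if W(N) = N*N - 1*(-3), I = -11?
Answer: 13640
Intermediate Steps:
W(N) = 3 + N² (W(N) = N² + 3 = 3 + N²)
(1*110)*W(I) = (1*110)*(3 + (-11)²) = 110*(3 + 121) = 110*124 = 13640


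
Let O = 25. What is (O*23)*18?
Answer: 10350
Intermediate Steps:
(O*23)*18 = (25*23)*18 = 575*18 = 10350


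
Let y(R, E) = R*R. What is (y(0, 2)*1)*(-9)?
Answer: 0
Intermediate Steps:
y(R, E) = R²
(y(0, 2)*1)*(-9) = (0²*1)*(-9) = (0*1)*(-9) = 0*(-9) = 0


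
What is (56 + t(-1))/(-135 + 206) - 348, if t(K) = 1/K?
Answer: -24653/71 ≈ -347.23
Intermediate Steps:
(56 + t(-1))/(-135 + 206) - 348 = (56 + 1/(-1))/(-135 + 206) - 348 = (56 - 1)/71 - 348 = 55*(1/71) - 348 = 55/71 - 348 = -24653/71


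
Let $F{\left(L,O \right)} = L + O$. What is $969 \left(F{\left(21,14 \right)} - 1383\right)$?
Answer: $-1306212$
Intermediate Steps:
$969 \left(F{\left(21,14 \right)} - 1383\right) = 969 \left(\left(21 + 14\right) - 1383\right) = 969 \left(35 - 1383\right) = 969 \left(-1348\right) = -1306212$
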